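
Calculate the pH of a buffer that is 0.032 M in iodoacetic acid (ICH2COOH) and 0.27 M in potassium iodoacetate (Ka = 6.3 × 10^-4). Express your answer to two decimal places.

pKa = −log(6.3 × 10^-4) = 3.201
Using pH = pKa + log([base]/[acid]) with [base]/[acid] = 0.27/0.032:
pH = 3.201 + (+0.926) = 4.13

pH = 4.13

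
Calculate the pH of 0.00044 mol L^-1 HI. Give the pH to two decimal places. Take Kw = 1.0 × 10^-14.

pH = 3.36

HI is a strong acid and dissociates completely, so [H+] = 0.00044 M.
pH = -log(0.00044) = 3.36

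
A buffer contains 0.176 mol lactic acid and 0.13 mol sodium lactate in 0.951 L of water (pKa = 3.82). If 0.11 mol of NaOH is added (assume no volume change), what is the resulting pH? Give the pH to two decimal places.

pH = 4.38

OH- converts CH3CH(OH)COOH to CH3CH(OH)COO-: CH3CH(OH)COOH → 0.066 mol, CH3CH(OH)COO- → 0.24 mol.
Henderson–Hasselbalch with mole ratio 0.24/0.066: pH = 3.82 + (+0.561)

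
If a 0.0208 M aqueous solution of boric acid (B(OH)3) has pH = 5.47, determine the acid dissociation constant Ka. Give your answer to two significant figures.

[H+] = 10^(-5.47) = 3.39 × 10^-6 M
At equilibrium [HA] = 0.0208 − 3.39 × 10^-6 = 2.08 × 10^-2 M
Ka = [H+][A-]/[HA] = (3.39 × 10^-6)² / 2.08 × 10^-2 = 5.5 × 10^-10

Ka = 5.5 × 10^-10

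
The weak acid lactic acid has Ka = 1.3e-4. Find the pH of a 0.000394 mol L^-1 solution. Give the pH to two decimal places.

CH3CH(OH)COOH ⇌ CH3CH(OH)COO- + H+
From the ICE table, Ka = x²/(0.000394 − x) = 1.3 × 10^-4.
The 5% rule fails; solving x² + Ka·x − Ka·C₀ = 0 exactly:
x = (−Ka + √(Ka² + 4·Ka·C₀))/2 = 1.70 × 10^-4 M
pH = −log(1.70 × 10^-4) = 3.77

pH = 3.77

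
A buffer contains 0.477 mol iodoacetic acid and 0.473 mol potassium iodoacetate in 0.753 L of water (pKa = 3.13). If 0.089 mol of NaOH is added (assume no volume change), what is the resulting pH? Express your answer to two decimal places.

After neutralization: n(ICH2COOH) = 0.388 mol, n(ICH2COO-) = 0.562 mol.
pH = pKa + log([A⁻]/[HA]) = 3.13 + log(0.562/0.388) = 3.13 +0.161

pH = 3.29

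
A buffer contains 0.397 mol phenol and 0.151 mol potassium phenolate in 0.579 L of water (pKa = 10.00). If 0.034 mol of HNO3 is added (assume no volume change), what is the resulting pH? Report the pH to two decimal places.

After neutralization: n(C6H5OH) = 0.431 mol, n(C6H5O-) = 0.117 mol.
Henderson–Hasselbalch with mole ratio 0.117/0.431: pH = 10.00 + (-0.566)

pH = 9.43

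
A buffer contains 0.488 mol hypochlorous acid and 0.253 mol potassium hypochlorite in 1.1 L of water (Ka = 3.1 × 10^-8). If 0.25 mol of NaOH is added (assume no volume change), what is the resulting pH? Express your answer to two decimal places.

pH = 7.83

OH- converts HOCl to OCl-: HOCl → 0.238 mol, OCl- → 0.503 mol.
pKa = −log(3.1 × 10^-8) = 7.509
Henderson–Hasselbalch with mole ratio 0.503/0.238: pH = 7.509 + (+0.325)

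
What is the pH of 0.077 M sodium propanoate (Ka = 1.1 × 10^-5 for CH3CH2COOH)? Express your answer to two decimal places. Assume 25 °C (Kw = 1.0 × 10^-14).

pH = 8.92

CH3CH2COO- is the conjugate base of the weak acid CH3CH2COOH.
Kb = Kw/Ka = 1.0×10^-14 / 1.1 × 10^-5 = 9.09 × 10^-10
From the ICE table, Kb = [OH-]²/(0.077 − [OH-]) = 9.09 × 10^-10.
Neglecting [OH-] in the denominator: [OH-] = √(9.09 × 10^-10 × 0.077) = 8.37 × 10^-6 M
pOH = 5.08, so pH = 14.00 − pOH = 8.92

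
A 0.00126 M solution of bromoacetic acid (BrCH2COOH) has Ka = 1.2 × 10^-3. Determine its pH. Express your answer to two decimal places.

pH = 3.11

BrCH2COOH ⇌ BrCH2COO- + H+
Ka = [H+]²/(0.00126 − [H+]) = 1.2 × 10^-3
Here C₀/Ka ≈ 1.05, so the small-[H+] approximation fails. Use the quadratic:
[H+] = (−Ka + √(Ka² + 4·Ka·C₀))/2 = 7.68 × 10^-4 M
pH = −log[H+] = −log(7.68 × 10^-4) = 3.11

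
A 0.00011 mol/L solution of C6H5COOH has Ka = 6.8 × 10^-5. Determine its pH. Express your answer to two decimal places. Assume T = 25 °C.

pH = 4.23

C6H5COOH ⇌ C6H5COO- + H+
Let x = [H+] at equilibrium. Ka = x²/(0.00011 − x).
Here C₀/Ka ≈ 1.62, so the small-x approximation fails. Use the quadratic:
x = [−6.8e-05 + √(6.8e-05² + 2.99e-08)]/2 = 5.89 × 10^-5 M
pH = −log(5.89 × 10^-5) = 4.23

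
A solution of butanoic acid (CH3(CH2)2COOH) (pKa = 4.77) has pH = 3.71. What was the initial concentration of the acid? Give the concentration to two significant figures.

C₀ = 2.4 × 10^-3 M

[H+] = 10^(-3.71) = 1.95 × 10^-4 M = x
Ka = 10^(−4.77) = 1.70 × 10^-5
Ka = x²/(C₀ − x) ⇒ C₀ = x + x²/Ka
C₀ = 1.95 × 10^-4 + (1.95 × 10^-4)²/(1.70 × 10^-5) = 2.43 × 10^-3 M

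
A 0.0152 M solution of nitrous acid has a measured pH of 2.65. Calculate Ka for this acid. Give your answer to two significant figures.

[H+] = 10^(-2.65) = 2.24 × 10^-3 M
At equilibrium [HA] = 0.0152 − 2.24 × 10^-3 = 1.30 × 10^-2 M
Ka = [H+][A-]/[HA] = (2.24 × 10^-3)² / 1.30 × 10^-2 = 3.9 × 10^-4

Ka = 3.9 × 10^-4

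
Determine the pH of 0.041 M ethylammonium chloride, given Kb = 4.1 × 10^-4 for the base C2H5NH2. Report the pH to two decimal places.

C2H5NH3+ is the conjugate acid of the weak base C2H5NH2.
Ka = Kw/Kb = 1.0×10^-14 / 4.1 × 10^-4 = 2.44 × 10^-11
From the ICE table, Ka = x²/(0.041 − x) = 2.44 × 10^-11.
Assume x ≪ 0.041: x ≈ √(2.44 × 10^-11 × 0.041) = 1.00 × 10^-6 M
Check: 0.0024% ionized — well under 5%, approximation valid.
pH = −log[H+] = −log(1.00 × 10^-6) = 6.00

pH = 6.00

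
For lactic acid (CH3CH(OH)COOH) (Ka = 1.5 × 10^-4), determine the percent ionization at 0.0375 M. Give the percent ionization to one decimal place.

6.1%

CH3CH(OH)COOH ⇌ CH3CH(OH)COO- + H+; let x = [H+] at equilibrium.
Ka = x²/(C₀ − x); solving the quadratic gives x = 2.30 × 10^-3 M.
% ionization = x/C₀ × 100% = 2.30 × 10^-3/0.0375 × 100% = 6.1%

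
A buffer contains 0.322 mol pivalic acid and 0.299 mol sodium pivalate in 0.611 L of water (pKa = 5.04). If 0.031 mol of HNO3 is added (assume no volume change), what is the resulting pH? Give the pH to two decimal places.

After neutralization: n((CH3)3CCOOH) = 0.353 mol, n((CH3)3CCOO-) = 0.268 mol.
pH = pKa + log([A⁻]/[HA]) = 5.04 + log(0.268/0.353) = 5.04 -0.120

pH = 4.92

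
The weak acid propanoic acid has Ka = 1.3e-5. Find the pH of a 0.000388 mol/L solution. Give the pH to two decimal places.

pH = 4.19

CH3CH2COOH ⇌ CH3CH2COO- + H+
Ka = [H+]²/(0.000388 − [H+]) = 1.3 × 10^-5
[H+] is not negligible relative to C₀; solve [H+]² + 1.3e-05·[H+] − 5.04e-09 = 0.
[H+] = [−1.3e-05 + √(1.3e-05² + 2.02e-08)]/2 = 6.48 × 10^-5 M
pH = −log(6.48 × 10^-5) = 4.19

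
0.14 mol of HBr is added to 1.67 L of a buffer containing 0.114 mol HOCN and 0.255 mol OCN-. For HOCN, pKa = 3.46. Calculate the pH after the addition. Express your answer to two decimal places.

Added H+ converts OCN- to HOCN: HOCN → 0.254 mol, OCN- → 0.115 mol.
pH = pKa + log([A⁻]/[HA]) = 3.46 + log(0.115/0.254) = 3.46 -0.344

pH = 3.12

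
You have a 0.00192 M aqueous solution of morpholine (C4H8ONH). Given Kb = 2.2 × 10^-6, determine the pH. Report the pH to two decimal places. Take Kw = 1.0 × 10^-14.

pH = 9.81

C4H8ONH + H2O ⇌ C4H8ONH2+ + OH-
From the ICE table, Kb = [OH-]²/(0.00192 − [OH-]) = 2.2 × 10^-6.
Neglecting [OH-] in the denominator: [OH-] = √(2.2 × 10^-6 × 0.00192) = 6.50 × 10^-5 M
Check: 3.4% ionized — well under 5%, approximation valid.
pOH = 4.19, so pH = 14.00 − pOH = 9.81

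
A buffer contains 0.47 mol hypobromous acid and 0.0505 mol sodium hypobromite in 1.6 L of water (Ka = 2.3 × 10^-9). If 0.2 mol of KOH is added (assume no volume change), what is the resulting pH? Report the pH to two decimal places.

pH = 8.61

OH- converts HOBr to OBr-: HOBr → 0.27 mol, OBr- → 0.251 mol.
pKa = −log(2.3 × 10^-9) = 8.638
pH = pKa + log([A⁻]/[HA]) = 8.638 + log(0.251/0.27) = 8.638 -0.032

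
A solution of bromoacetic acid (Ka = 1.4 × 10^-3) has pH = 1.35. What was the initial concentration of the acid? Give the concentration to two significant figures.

[H+] = 10^(-1.35) = 4.47 × 10^-2 M = x
Ka = x²/(C₀ − x) ⇒ C₀ = x + x²/Ka
C₀ = 4.47 × 10^-2 + (4.47 × 10^-2)²/(1.4 × 10^-3) = 1.47 M

C₀ = 1.5 M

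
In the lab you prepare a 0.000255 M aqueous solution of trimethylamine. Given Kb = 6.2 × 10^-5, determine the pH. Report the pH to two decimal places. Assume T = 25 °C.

pH = 9.99

(CH3)3N + H2O ⇌ (CH3)3NH+ + OH-
Let x = [OH-] at equilibrium. Kb = x²/(0.000255 − x).
The 5% rule fails; solving x² + Kb·x − Kb·C₀ = 0 exactly:
x = [−6.2e-05 + √(6.2e-05² + 6.32e-08)]/2 = 9.85 × 10^-5 M
pOH = 4.01, so pH = 14.00 − pOH = 9.99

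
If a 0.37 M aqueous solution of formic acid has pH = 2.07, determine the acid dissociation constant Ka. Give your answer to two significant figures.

Ka = 2.0 × 10^-4

[H+] = 10^(-2.07) = 8.51 × 10^-3 M
At equilibrium [HA] = 0.37 − 8.51 × 10^-3 = 3.61 × 10^-1 M
Ka = [H+][A-]/[HA] = (8.51 × 10^-3)² / 3.61 × 10^-1 = 2.0 × 10^-4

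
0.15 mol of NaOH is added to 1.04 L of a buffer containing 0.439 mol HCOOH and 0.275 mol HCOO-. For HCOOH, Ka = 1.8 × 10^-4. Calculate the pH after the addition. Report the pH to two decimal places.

OH- converts HCOOH to HCOO-: HCOOH → 0.289 mol, HCOO- → 0.425 mol.
pKa = −log(1.8 × 10^-4) = 3.745
pH = pKa + log([A⁻]/[HA]) = 3.745 + log(0.425/0.289) = 3.745 +0.167

pH = 3.91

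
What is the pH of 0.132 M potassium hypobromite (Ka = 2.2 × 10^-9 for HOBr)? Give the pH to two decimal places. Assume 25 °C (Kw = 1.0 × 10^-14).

OBr- is the conjugate base of the weak acid HOBr.
Kb = Kw/Ka = 1.0×10^-14 / 2.2 × 10^-9 = 4.55 × 10^-6
Let x = [OH-] at equilibrium. Kb = x²/(0.132 − x).
Since Kb ≪ C₀, x ≈ √(Kb·C₀) = 7.75 × 10^-4 M.
(x/C₀ = 0.59% < 5%, so the approximation holds.)
pOH = 3.11, so pH = 14.00 − pOH = 10.89

pH = 10.89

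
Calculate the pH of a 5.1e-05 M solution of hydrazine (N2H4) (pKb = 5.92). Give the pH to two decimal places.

N2H4 + H2O ⇌ N2H5+ + OH-
Kb = 10^(−5.92) = 1.20 × 10^-6
From the ICE table, Kb = x²/(5.1e-05 − x) = 1.20 × 10^-6.
Here C₀/Kb ≈ 42.5, so the small-x approximation fails. Use the quadratic:
x = [−1.2e-06 + √(1.2e-06² + 2.45e-10)]/2 = 7.25 × 10^-6 M
pOH = −log(7.25 × 10^-6) = 5.14; pH = 14.00 − 5.14 = 8.86

pH = 8.86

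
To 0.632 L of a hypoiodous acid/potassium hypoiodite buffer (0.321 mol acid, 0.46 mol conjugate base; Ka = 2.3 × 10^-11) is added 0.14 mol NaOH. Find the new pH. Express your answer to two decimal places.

After neutralization: n(HOI) = 0.181 mol, n(OI-) = 0.6 mol.
pKa = −log(2.3 × 10^-11) = 10.638
pH = pKa + log([A⁻]/[HA]) = 10.638 + log(0.6/0.181) = 10.638 +0.520

pH = 11.16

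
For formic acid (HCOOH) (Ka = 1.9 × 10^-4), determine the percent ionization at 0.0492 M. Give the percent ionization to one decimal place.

6.0%

HCOOH ⇌ HCOO- + H+; let x = [H+] at equilibrium.
Ka = x²/(C₀ − x); solving the quadratic gives x = 2.96 × 10^-3 M.
% ionization = x/C₀ × 100% = 2.96 × 10^-3/0.0492 × 100% = 6.0%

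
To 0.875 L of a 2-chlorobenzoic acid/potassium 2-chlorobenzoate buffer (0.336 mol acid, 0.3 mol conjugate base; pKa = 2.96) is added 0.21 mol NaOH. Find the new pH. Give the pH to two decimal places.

After neutralization: n(ClC6H4COOH) = 0.126 mol, n(ClC6H4COO-) = 0.51 mol.
pH = pKa + log(n_ClC6H4COO-/n_ClC6H4COOH) = 2.96 + log(0.51/0.126) = 2.96 + (+0.607)

pH = 3.57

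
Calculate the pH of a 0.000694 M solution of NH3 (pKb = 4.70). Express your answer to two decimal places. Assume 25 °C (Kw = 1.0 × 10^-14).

pH = 10.03

NH3 + H2O ⇌ NH4+ + OH-
Kb = 10^(−4.70) = 2.00 × 10^-5
Kb = x²/(0.000694 − x) = 2.00 × 10^-5
The 5% rule fails; solving x² + Kb·x − Kb·C₀ = 0 exactly:
x = [−2e-05 + √(2e-05² + 5.55e-08)]/2 = 1.08 × 10^-4 M
pOH = 3.97, so pH = 14.00 − pOH = 10.03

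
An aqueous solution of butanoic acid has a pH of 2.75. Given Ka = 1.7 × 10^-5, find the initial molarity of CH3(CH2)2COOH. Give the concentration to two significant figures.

[H+] = 10^(-2.75) = 1.78 × 10^-3 M = x
Ka = x²/(C₀ − x) ⇒ C₀ = x + x²/Ka
C₀ = 1.78 × 10^-3 + (1.78 × 10^-3)²/(1.7 × 10^-5) = 1.88 × 10^-1 M

C₀ = 1.9 × 10^-1 M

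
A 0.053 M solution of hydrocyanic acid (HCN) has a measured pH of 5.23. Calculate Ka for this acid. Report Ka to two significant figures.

[H+] = 10^(-5.23) = 5.89 × 10^-6 M
At equilibrium [HA] = 0.053 − 5.89 × 10^-6 = 5.30 × 10^-2 M
Ka = [H+][A-]/[HA] = (5.89 × 10^-6)² / 5.30 × 10^-2 = 6.5 × 10^-10

Ka = 6.5 × 10^-10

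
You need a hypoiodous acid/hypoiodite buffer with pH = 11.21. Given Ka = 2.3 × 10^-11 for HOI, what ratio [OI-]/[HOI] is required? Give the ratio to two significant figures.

pKa = -log(2.3 × 10^-11) = 10.638
pH = pKa + log(r) ⇒ log(r) = 11.21 − 10.638 = +0.572
r = [OI-]/[HOI] = 10^(+0.572) = 3.73

ratio = 3.7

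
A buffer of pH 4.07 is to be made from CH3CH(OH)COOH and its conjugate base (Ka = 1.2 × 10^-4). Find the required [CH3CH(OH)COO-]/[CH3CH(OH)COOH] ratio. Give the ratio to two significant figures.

ratio = 1.4

pKa = -log(1.2 × 10^-4) = 3.921
pH = pKa + log(r) ⇒ log(r) = 4.07 − 3.921 = +0.149
r = [CH3CH(OH)COO-]/[CH3CH(OH)COOH] = 10^(+0.149) = 1.41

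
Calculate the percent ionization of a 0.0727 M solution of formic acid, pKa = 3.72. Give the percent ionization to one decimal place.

HCOOH ⇌ HCOO- + H+; let x = [H+] at equilibrium.
Ka = 10^(−3.72) = 1.91 × 10^-4
Ka = x²/(C₀ − x); solving the quadratic gives x = 3.63 × 10^-3 M.
% ionization = x/C₀ × 100% = 3.63 × 10^-3/0.0727 × 100% = 5.0%

5.0%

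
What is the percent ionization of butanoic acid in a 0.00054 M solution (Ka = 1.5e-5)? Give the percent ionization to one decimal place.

CH3(CH2)2COOH ⇌ CH3(CH2)2COO- + H+; let x = [H+] at equilibrium.
Solve x² + 1.5e-05x − 8.1e-09 = 0 → x = 8.28 × 10^-5 M
Fraction ionized = 8.28 × 10^-5 / 0.00054 = 0.1533 → 15.3%

15.3%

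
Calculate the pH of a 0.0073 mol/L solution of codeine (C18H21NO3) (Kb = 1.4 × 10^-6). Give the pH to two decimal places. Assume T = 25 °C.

C18H21NO3 + H2O ⇌ C18H22NO3+ + OH-
From the ICE table, Kb = [OH-]²/(0.0073 − [OH-]) = 1.4 × 10^-6.
Neglecting [OH-] in the denominator: [OH-] = √(1.4 × 10^-6 × 0.0073) = 1.01 × 10^-4 M
Check: 1.4% ionized — well under 5%, approximation valid.
pOH = −log(1.01 × 10^-4) = 4.00; pH = 14.00 − 4.00 = 10.00

pH = 10.00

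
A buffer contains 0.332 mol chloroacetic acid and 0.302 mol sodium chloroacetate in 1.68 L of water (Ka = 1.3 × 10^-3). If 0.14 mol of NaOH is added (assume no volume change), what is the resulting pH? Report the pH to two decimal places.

OH- converts ClCH2COOH to ClCH2COO-: ClCH2COOH → 0.192 mol, ClCH2COO- → 0.442 mol.
pKa = −log(1.3 × 10^-3) = 2.886
pH = pKa + log([A⁻]/[HA]) = 2.886 + log(0.442/0.192) = 2.886 +0.362

pH = 3.25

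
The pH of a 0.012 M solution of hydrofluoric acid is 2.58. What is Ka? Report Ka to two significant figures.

Ka = 7.4 × 10^-4

[H+] = 10^(-2.58) = 2.63 × 10^-3 M
At equilibrium [HA] = 0.012 − 2.63 × 10^-3 = 9.37 × 10^-3 M
Ka = [H+][A-]/[HA] = (2.63 × 10^-3)² / 9.37 × 10^-3 = 7.4 × 10^-4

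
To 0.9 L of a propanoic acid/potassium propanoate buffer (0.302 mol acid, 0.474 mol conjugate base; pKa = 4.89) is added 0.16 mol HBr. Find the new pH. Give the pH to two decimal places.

After neutralization: n(CH3CH2COOH) = 0.462 mol, n(CH3CH2COO-) = 0.314 mol.
pH = pKa + log([A⁻]/[HA]) = 4.89 + log(0.314/0.462) = 4.89 -0.168

pH = 4.72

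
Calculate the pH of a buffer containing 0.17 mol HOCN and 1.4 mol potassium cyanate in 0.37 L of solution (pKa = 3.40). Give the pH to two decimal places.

Using pH = pKa + log([base]/[acid]) with [base]/[acid] = 1.4/0.17:
pH = 3.40 + (+0.916) = 4.32

pH = 4.32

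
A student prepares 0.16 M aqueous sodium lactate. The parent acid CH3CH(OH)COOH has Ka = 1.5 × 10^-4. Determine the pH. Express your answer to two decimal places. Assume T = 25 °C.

CH3CH(OH)COO- is the conjugate base of the weak acid CH3CH(OH)COOH.
Kb = Kw/Ka = 1.0×10^-14 / 1.5 × 10^-4 = 6.67 × 10^-11
From the ICE table, Kb = [OH-]²/(0.16 − [OH-]) = 6.67 × 10^-11.
Assume [OH-] ≪ 0.16: [OH-] ≈ √(6.67 × 10^-11 × 0.16) = 3.27 × 10^-6 M
([OH-]/C₀ = 0.002% < 5%, so the approximation holds.)
pOH = 5.49, so pH = 14.00 − pOH = 8.51

pH = 8.51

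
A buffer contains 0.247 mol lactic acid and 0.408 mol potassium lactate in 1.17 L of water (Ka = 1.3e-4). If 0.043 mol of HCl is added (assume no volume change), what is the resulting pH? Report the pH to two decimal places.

Added H+ converts CH3CH(OH)COO- to CH3CH(OH)COOH: CH3CH(OH)COOH → 0.29 mol, CH3CH(OH)COO- → 0.365 mol.
pKa = −log(1.3 × 10^-4) = 3.886
pH = pKa + log([A⁻]/[HA]) = 3.886 + log(0.365/0.29) = 3.886 +0.100

pH = 3.99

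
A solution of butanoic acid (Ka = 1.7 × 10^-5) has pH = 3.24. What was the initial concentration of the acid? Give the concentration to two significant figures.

[H+] = 10^(-3.24) = 5.75 × 10^-4 M = x
Ka = x²/(C₀ − x) ⇒ C₀ = x + x²/Ka
C₀ = 5.75 × 10^-4 + (5.75 × 10^-4)²/(1.7 × 10^-5) = 2.00 × 10^-2 M

C₀ = 2.0 × 10^-2 M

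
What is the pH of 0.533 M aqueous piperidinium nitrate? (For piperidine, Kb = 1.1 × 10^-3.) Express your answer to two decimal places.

C5H10NH2+ is the conjugate acid of the weak base C5H10NH.
Ka = Kw/Kb = 1.0×10^-14 / 1.1 × 10^-3 = 9.09 × 10^-12
From the ICE table, Ka = x²/(0.533 − x) = 9.09 × 10^-12.
Since Ka ≪ C₀, x ≈ √(Ka·C₀) = 2.20 × 10^-6 M.
Check: 0.00041% ionized — well under 5%, approximation valid.
pH = −log[H+] = −log(2.20 × 10^-6) = 5.66

pH = 5.66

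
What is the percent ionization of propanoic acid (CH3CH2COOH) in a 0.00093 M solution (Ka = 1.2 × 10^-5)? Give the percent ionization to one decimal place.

10.7%

CH3CH2COOH ⇌ CH3CH2COO- + H+; let x = [H+] at equilibrium.
Ka = x²/(C₀ − x); solving the quadratic gives x = 9.98 × 10^-5 M.
% ionization = x/C₀ × 100% = 9.98 × 10^-5/0.00093 × 100% = 10.7%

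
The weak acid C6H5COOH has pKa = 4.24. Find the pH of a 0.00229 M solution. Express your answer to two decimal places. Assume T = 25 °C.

pH = 3.47

C6H5COOH ⇌ C6H5COO- + H+
Ka = 10^(−4.24) = 5.75 × 10^-5
Let x = [H+] at equilibrium. Ka = x²/(0.00229 − x).
x is not negligible relative to C₀; solve x² + 5.75e-05·x − 1.32e-07 = 0.
x = (−Ka + √(Ka² + 4·Ka·C₀))/2 = 3.35 × 10^-4 M
pH = −log[H+] = −log(3.35 × 10^-4) = 3.47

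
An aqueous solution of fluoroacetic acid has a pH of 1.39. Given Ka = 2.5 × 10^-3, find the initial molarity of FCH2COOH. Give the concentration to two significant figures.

[H+] = 10^(-1.39) = 4.07 × 10^-2 M = x
Ka = x²/(C₀ − x) ⇒ C₀ = x + x²/Ka
C₀ = 4.07 × 10^-2 + (4.07 × 10^-2)²/(2.5 × 10^-3) = 7.03 × 10^-1 M

C₀ = 7.0 × 10^-1 M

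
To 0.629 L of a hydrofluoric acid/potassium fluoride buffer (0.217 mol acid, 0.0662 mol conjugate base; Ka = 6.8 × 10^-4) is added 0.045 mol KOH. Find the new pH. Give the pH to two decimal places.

After neutralization: n(HF) = 0.172 mol, n(F-) = 0.111 mol.
pKa = −log(6.8 × 10^-4) = 3.167
pH = pKa + log([A⁻]/[HA]) = 3.167 + log(0.111/0.172) = 3.167 -0.190

pH = 2.98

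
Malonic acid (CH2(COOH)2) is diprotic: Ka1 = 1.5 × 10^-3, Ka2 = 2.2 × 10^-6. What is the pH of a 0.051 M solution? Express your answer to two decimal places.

Since Ka1 ≫ Ka2, the first ionization dominates [H+].
Ka1 = x²/(0.051 − x) = 1.5 × 10^-3
Solving the quadratic: x = (−Ka1 + √(Ka1² + 4·Ka1·C₀))/2 = 8.03 × 10^-3 M
pH = −log(8.03 × 10^-3) = 2.10

pH = 2.10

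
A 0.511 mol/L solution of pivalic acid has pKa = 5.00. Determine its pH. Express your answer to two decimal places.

(CH3)3CCOOH ⇌ (CH3)3CCOO- + H+
Ka = 10^(−5.00) = 1.00 × 10^-5
From the ICE table, Ka = [H+]²/(0.511 − [H+]) = 1.00 × 10^-5.
Since Ka ≪ C₀, [H+] ≈ √(Ka·C₀) = 2.26 × 10^-3 M.
([H+]/C₀ = 0.44% < 5%, so the approximation holds.)
pH = −log[H+] = −log(2.26 × 10^-3) = 2.65

pH = 2.65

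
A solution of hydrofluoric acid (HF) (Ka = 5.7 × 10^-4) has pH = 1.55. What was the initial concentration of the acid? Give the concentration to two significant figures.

C₀ = 1.4 M

[H+] = 10^(-1.55) = 2.82 × 10^-2 M = x
Ka = x²/(C₀ − x) ⇒ C₀ = x + x²/Ka
C₀ = 2.82 × 10^-2 + (2.82 × 10^-2)²/(5.7 × 10^-4) = 1.42 M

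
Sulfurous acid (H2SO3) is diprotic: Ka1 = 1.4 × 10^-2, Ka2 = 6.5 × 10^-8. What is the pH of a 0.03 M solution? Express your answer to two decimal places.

Since Ka1 ≫ Ka2, the first ionization dominates [H+].
Ka1 = x²/(0.03 − x) = 1.4 × 10^-2
Solving the quadratic: x = (−Ka1 + √(Ka1² + 4·Ka1·C₀))/2 = 1.47 × 10^-2 M
pH = −log(1.47 × 10^-2) = 1.83

pH = 1.83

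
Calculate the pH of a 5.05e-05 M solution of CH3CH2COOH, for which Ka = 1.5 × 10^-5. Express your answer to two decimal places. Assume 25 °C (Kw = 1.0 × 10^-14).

CH3CH2COOH ⇌ CH3CH2COO- + H+
From the ICE table, Ka = [H+]²/(5.05e-05 − [H+]) = 1.5 × 10^-5.
Here C₀/Ka ≈ 3.37, so the small-[H+] approximation fails. Use the quadratic:
[H+] = (−Ka + √(Ka² + 4·Ka·C₀))/2 = 2.10 × 10^-5 M
pH = −log[H+] = −log(2.10 × 10^-5) = 4.68

pH = 4.68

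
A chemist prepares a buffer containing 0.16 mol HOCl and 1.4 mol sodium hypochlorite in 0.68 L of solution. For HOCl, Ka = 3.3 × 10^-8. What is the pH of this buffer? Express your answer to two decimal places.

pH = 8.42

pKa = −log(3.3 × 10^-8) = 7.481
Using pH = pKa + log([base]/[acid]) with [base]/[acid] = 1.4/0.16:
pH = 7.481 + (+0.942) = 8.42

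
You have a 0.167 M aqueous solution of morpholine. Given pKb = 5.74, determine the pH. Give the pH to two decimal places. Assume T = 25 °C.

pH = 10.74

C4H8ONH + H2O ⇌ C4H8ONH2+ + OH-
Kb = 10^(−5.74) = 1.82 × 10^-6
Kb = x²/(0.167 − x) = 1.82 × 10^-6
Assume x ≪ 0.167: x ≈ √(1.82 × 10^-6 × 0.167) = 5.51 × 10^-4 M
Check: 0.33% ionized — well under 5%, approximation valid.
pOH = −log(5.51 × 10^-4) = 3.26; pH = 14.00 − 3.26 = 10.74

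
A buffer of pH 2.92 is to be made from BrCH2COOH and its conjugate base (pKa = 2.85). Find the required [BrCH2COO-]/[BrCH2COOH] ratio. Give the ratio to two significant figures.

ratio = 1.2

pH = pKa + log(r) ⇒ log(r) = 2.92 − 2.85 = +0.07
r = [BrCH2COO-]/[BrCH2COOH] = 10^(+0.07) = 1.17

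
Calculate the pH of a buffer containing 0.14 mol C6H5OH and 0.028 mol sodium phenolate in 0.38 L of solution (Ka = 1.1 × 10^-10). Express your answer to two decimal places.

pH = 9.26

pKa = −log(1.1 × 10^-10) = 9.959
pH = pKa + log([A⁻]/[HA]) = 9.959 + log(0.028/0.14)
pH = 9.959 + (-0.699) = 9.26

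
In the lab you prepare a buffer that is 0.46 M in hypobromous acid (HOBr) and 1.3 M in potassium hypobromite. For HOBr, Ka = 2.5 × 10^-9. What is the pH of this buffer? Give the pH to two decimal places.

pH = 9.05

pKa = −log(2.5 × 10^-9) = 8.602
Using pH = pKa + log([base]/[acid]) with [base]/[acid] = 1.3/0.46:
pH = 8.602 + (+0.451) = 9.05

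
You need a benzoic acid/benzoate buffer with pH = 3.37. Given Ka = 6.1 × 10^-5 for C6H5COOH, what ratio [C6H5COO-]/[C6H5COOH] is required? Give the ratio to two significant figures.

pKa = -log(6.1 × 10^-5) = 4.215
pH = pKa + log(r) ⇒ log(r) = 3.37 − 4.215 = -0.845
r = [C6H5COO-]/[C6H5COOH] = 10^(-0.845) = 0.143

ratio = 0.14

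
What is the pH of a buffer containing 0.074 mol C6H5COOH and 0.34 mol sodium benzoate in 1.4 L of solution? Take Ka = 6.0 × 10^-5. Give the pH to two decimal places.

pH = 4.88

pKa = −log(6.0 × 10^-5) = 4.222
Henderson–Hasselbalch: pH = pKa + log([C6H5COO-]/[C6H5COOH]) = 4.222 + log(0.34/0.074)
pH = 4.222 + (+0.662) = 4.88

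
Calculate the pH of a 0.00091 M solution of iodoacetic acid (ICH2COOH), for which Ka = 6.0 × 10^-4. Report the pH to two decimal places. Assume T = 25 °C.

ICH2COOH ⇌ ICH2COO- + H+
From the ICE table, Ka = [H+]²/(0.00091 − [H+]) = 6.0 × 10^-4.
Here C₀/Ka ≈ 1.52, so the small-[H+] approximation fails. Use the quadratic:
[H+] = [−0.0006 + √(0.0006² + 2.18e-06)]/2 = 4.97 × 10^-4 M
pH = −log[H+] = −log(4.97 × 10^-4) = 3.30

pH = 3.30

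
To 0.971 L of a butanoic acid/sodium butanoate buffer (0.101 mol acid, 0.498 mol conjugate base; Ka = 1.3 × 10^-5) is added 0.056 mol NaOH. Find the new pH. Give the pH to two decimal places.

OH- converts CH3(CH2)2COOH to CH3(CH2)2COO-: CH3(CH2)2COOH → 0.045 mol, CH3(CH2)2COO- → 0.554 mol.
pKa = −log(1.3 × 10^-5) = 4.886
Henderson–Hasselbalch with mole ratio 0.554/0.045: pH = 4.886 + (+1.090)

pH = 5.98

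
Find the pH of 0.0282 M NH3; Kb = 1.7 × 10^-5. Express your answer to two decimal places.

pH = 10.84

NH3 + H2O ⇌ NH4+ + OH-
From the ICE table, Kb = [OH-]²/(0.0282 − [OH-]) = 1.7 × 10^-5.
Since Kb ≪ C₀, [OH-] ≈ √(Kb·C₀) = 6.92 × 10^-4 M.
([OH-]/C₀ = 2.5% < 5%, so the approximation holds.)
pOH = −log(6.92 × 10^-4) = 3.16; pH = 14.00 − 3.16 = 10.84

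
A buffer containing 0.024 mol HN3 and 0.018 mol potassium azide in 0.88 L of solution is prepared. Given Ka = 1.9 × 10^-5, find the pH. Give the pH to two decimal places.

pH = 4.60

pKa = −log(1.9 × 10^-5) = 4.721
pH = pKa + log([A⁻]/[HA]) = 4.721 + log(0.018/0.024)
pH = 4.721 + (-0.125) = 4.60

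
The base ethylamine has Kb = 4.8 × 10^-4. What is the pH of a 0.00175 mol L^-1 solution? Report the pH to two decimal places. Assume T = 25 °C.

pH = 10.85

C2H5NH2 + H2O ⇌ C2H5NH3+ + OH-
From the ICE table, Kb = x²/(0.00175 − x) = 4.8 × 10^-4.
x is not negligible relative to C₀; solve x² + 0.00048·x − 8.4e-07 = 0.
x = (−Kb + √(Kb² + 4·Kb·C₀))/2 = 7.07 × 10^-4 M
pOH = 3.15, so pH = 14.00 − pOH = 10.85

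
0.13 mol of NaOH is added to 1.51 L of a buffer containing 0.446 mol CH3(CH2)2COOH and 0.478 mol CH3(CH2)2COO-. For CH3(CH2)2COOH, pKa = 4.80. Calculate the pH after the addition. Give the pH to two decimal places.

After neutralization: n(CH3(CH2)2COOH) = 0.316 mol, n(CH3(CH2)2COO-) = 0.608 mol.
pH = pKa + log(n_CH3(CH2)2COO-/n_CH3(CH2)2COOH) = 4.80 + log(0.608/0.316) = 4.80 + (+0.284)

pH = 5.08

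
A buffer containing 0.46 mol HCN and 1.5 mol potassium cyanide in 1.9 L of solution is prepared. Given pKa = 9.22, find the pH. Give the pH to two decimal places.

pH = 9.73

Using pH = pKa + log([base]/[acid]) with [base]/[acid] = 1.5/0.46:
pH = 9.22 + (+0.513) = 9.73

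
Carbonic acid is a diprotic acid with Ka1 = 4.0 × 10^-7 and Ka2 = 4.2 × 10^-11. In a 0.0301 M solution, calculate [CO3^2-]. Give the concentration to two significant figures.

First ionization gives [H+] ≈ [HCO3-] = 1.10 × 10^-4 M.
Second step: Ka2 = [H+][CO3^2-]/[HCO3-] ≈ [CO3^2-] (since [H+] ≈ [HCO3-]).
So [CO3^2-] ≈ Ka2.

4.2 × 10^-11 M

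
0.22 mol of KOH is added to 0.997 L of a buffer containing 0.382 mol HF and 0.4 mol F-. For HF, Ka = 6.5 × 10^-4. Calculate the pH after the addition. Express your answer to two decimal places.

pH = 3.77

After neutralization: n(HF) = 0.162 mol, n(F-) = 0.62 mol.
pKa = −log(6.5 × 10^-4) = 3.187
pH = pKa + log([A⁻]/[HA]) = 3.187 + log(0.62/0.162) = 3.187 +0.583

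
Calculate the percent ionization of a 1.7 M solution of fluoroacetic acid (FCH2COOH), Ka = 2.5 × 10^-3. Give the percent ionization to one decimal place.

3.8%

FCH2COOH ⇌ FCH2COO- + H+; let x = [H+] at equilibrium.
x ≈ √(Ka·C₀) = √(2.5 × 10^-3 × 1.7) = 6.52 × 10^-2 M
Fraction ionized = 6.52 × 10^-2 / 1.7 = 0.0384 → 3.8%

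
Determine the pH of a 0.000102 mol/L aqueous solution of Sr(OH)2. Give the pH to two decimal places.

pH = 10.31

Sr(OH)2 is a strong base (each formula unit releases 2 OH-); [OH-] = 0.000204 M.
pOH = -log(0.000204) = 3.69
pH = 14.00 - 3.69 = 10.31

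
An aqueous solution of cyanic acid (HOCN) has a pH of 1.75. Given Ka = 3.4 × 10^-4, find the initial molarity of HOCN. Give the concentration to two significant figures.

C₀ = 9.5 × 10^-1 M

[H+] = 10^(-1.75) = 1.78 × 10^-2 M = x
Ka = x²/(C₀ − x) ⇒ C₀ = x + x²/Ka
C₀ = 1.78 × 10^-2 + (1.78 × 10^-2)²/(3.4 × 10^-4) = 9.50 × 10^-1 M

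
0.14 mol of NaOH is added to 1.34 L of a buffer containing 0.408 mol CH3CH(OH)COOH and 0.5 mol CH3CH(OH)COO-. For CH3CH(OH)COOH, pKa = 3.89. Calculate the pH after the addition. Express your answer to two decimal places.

After neutralization: n(CH3CH(OH)COOH) = 0.268 mol, n(CH3CH(OH)COO-) = 0.64 mol.
pH = pKa + log(n_CH3CH(OH)COO-/n_CH3CH(OH)COOH) = 3.89 + log(0.64/0.268) = 3.89 + (+0.378)

pH = 4.27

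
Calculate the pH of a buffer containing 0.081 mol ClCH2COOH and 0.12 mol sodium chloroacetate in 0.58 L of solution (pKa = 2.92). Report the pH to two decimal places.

pH = 3.09

pH = pKa + log([A⁻]/[HA]) = 2.92 + log(0.12/0.081)
pH = 2.92 + (+0.171) = 3.09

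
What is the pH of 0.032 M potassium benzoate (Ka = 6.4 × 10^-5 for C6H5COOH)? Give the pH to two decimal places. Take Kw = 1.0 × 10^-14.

pH = 8.35

C6H5COO- is the conjugate base of the weak acid C6H5COOH.
Kb = Kw/Ka = 1.0×10^-14 / 6.4 × 10^-5 = 1.56 × 10^-10
Let x = [OH-] at equilibrium. Kb = x²/(0.032 − x).
Assume x ≪ 0.032: x ≈ √(1.56 × 10^-10 × 0.032) = 2.23 × 10^-6 M
(x/C₀ = 0.007% < 5%, so the approximation holds.)
pOH = 5.65, so pH = 14.00 − pOH = 8.35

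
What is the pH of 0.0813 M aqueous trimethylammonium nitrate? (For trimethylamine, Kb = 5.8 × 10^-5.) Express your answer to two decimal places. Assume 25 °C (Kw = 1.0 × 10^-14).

(CH3)3NH+ is the conjugate acid of the weak base (CH3)3N.
Ka = Kw/Kb = 1.0×10^-14 / 5.8 × 10^-5 = 1.72 × 10^-10
Let x = [H+] at equilibrium. Ka = x²/(0.0813 − x).
Since Ka ≪ C₀, x ≈ √(Ka·C₀) = 3.74 × 10^-6 M.
Check: 0.0046% ionized — well under 5%, approximation valid.
pH = −log(3.74 × 10^-6) = 5.43

pH = 5.43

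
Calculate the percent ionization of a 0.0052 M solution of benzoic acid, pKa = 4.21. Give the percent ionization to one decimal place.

C6H5COOH ⇌ C6H5COO- + H+; let x = [H+] at equilibrium.
Ka = 10^(−4.21) = 6.17 × 10^-5
Ka = x²/(C₀ − x); solving the quadratic gives x = 5.36 × 10^-4 M.
Fraction ionized = 5.36 × 10^-4 / 0.0052 = 0.1031 → 10.3%

10.3%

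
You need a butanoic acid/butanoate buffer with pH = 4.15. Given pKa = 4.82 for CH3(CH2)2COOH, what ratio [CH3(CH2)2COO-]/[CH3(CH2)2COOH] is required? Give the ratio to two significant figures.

ratio = 0.21

pH = pKa + log(r) ⇒ log(r) = 4.15 − 4.82 = -0.67
r = [CH3(CH2)2COO-]/[CH3(CH2)2COOH] = 10^(-0.67) = 0.214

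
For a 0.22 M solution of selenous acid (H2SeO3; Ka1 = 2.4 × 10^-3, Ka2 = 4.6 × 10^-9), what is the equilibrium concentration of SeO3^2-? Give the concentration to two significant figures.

First ionization gives [H+] ≈ [HSeO3-] = 2.18 × 10^-2 M.
Second step: Ka2 = [H+][SeO3^2-]/[HSeO3-] ≈ [SeO3^2-] (since [H+] ≈ [HSeO3-]).
So [SeO3^2-] ≈ Ka2.

4.6 × 10^-9 M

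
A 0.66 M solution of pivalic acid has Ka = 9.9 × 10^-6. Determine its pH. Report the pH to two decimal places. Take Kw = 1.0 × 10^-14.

pH = 2.59

(CH3)3CCOOH ⇌ (CH3)3CCOO- + H+
Ka = [H+]²/(0.66 − [H+]) = 9.9 × 10^-6
Assume [H+] ≪ 0.66: [H+] ≈ √(9.9 × 10^-6 × 0.66) = 2.56 × 10^-3 M
Check: 0.39% ionized — well under 5%, approximation valid.
pH = −log(2.56 × 10^-3) = 2.59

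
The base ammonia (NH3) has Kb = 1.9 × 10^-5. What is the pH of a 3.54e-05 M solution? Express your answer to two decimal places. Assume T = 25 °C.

NH3 + H2O ⇌ NH4+ + OH-
Kb = [OH-]²/(3.54e-05 − [OH-]) = 1.9 × 10^-5
[OH-] is not negligible relative to C₀; solve [OH-]² + 1.9e-05·[OH-] − 6.73e-10 = 0.
[OH-] = (−Kb + √(Kb² + 4·Kb·C₀))/2 = 1.81 × 10^-5 M
pOH = 4.74, so pH = 14.00 − pOH = 9.26

pH = 9.26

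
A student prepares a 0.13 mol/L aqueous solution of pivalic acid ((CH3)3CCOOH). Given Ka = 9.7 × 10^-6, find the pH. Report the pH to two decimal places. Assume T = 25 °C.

pH = 2.95

(CH3)3CCOOH ⇌ (CH3)3CCOO- + H+
Ka = [H+]²/(0.13 − [H+]) = 9.7 × 10^-6
Assume [H+] ≪ 0.13: [H+] ≈ √(9.7 × 10^-6 × 0.13) = 1.12 × 10^-3 M
pH = −log[H+] = −log(1.12 × 10^-3) = 2.95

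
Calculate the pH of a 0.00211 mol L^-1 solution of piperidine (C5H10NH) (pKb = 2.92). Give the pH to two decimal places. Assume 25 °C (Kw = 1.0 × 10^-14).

C5H10NH + H2O ⇌ C5H10NH2+ + OH-
Kb = 10^(−2.92) = 1.20 × 10^-3
From the ICE table, Kb = x²/(0.00211 − x) = 1.20 × 10^-3.
Here C₀/Kb ≈ 1.76, so the small-x approximation fails. Use the quadratic:
x = (−Kb + √(Kb² + 4·Kb·C₀))/2 = 1.10 × 10^-3 M
pOH = 2.96, so pH = 14.00 − pOH = 11.04

pH = 11.04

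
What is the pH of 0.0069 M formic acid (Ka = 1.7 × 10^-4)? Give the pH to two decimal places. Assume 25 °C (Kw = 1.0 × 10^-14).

HCOOH ⇌ HCOO- + H+
From the ICE table, Ka = x²/(0.0069 − x) = 1.7 × 10^-4.
The 5% rule fails; solving x² + Ka·x − Ka·C₀ = 0 exactly:
x = (−Ka + √(Ka² + 4·Ka·C₀))/2 = 1.00 × 10^-3 M
pH = −log(1.00 × 10^-3) = 3.00

pH = 3.00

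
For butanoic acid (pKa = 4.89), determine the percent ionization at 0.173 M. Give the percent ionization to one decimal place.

0.9%

CH3(CH2)2COOH ⇌ CH3(CH2)2COO- + H+; let x = [H+] at equilibrium.
Ka = 10^(−4.89) = 1.29 × 10^-5
x ≈ √(Ka·C₀) = √(1.29 × 10^-5 × 0.173) = 1.49 × 10^-3 M
% ionization = x/C₀ × 100% = 1.49 × 10^-3/0.173 × 100% = 0.9%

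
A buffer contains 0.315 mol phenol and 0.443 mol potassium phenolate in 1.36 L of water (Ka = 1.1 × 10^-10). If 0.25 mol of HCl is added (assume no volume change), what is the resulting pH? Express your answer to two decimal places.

pH = 9.49

After neutralization: n(C6H5OH) = 0.565 mol, n(C6H5O-) = 0.193 mol.
pKa = −log(1.1 × 10^-10) = 9.959
pH = pKa + log([A⁻]/[HA]) = 9.959 + log(0.193/0.565) = 9.959 -0.466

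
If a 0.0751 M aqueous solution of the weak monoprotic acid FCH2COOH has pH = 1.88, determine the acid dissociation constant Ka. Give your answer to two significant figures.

Ka = 2.8 × 10^-3

[H+] = 10^(-1.88) = 1.32 × 10^-2 M
At equilibrium [HA] = 0.0751 − 1.32 × 10^-2 = 6.19 × 10^-2 M
Ka = [H+][A-]/[HA] = (1.32 × 10^-2)² / 6.19 × 10^-2 = 2.8 × 10^-3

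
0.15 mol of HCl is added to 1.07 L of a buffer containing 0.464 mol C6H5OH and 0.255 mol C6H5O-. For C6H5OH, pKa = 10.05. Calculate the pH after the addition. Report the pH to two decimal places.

After neutralization: n(C6H5OH) = 0.614 mol, n(C6H5O-) = 0.105 mol.
pH = pKa + log(n_C6H5O-/n_C6H5OH) = 10.05 + log(0.105/0.614) = 10.05 + (-0.767)

pH = 9.28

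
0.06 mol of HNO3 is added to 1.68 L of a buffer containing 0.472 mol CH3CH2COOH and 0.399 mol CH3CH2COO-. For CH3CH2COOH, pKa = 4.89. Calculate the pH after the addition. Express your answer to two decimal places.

After neutralization: n(CH3CH2COOH) = 0.532 mol, n(CH3CH2COO-) = 0.339 mol.
Henderson–Hasselbalch with mole ratio 0.339/0.532: pH = 4.89 + (-0.196)

pH = 4.69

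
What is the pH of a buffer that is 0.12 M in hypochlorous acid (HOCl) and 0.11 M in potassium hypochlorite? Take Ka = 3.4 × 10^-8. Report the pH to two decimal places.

pH = 7.43

pKa = −log(3.4 × 10^-8) = 7.469
Using pH = pKa + log([base]/[acid]) with [base]/[acid] = 0.11/0.12:
pH = 7.469 + (-0.038) = 7.43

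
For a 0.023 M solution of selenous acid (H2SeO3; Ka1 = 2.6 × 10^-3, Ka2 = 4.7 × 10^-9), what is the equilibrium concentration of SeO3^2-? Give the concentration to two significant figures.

First ionization gives [H+] ≈ [HSeO3-] = 6.54 × 10^-3 M.
Second step: Ka2 = [H+][SeO3^2-]/[HSeO3-] ≈ [SeO3^2-] (since [H+] ≈ [HSeO3-]).
So [SeO3^2-] ≈ Ka2.

4.7 × 10^-9 M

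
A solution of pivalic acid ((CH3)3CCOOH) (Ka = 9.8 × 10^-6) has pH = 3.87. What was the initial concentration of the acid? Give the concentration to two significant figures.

C₀ = 2.0 × 10^-3 M

[H+] = 10^(-3.87) = 1.35 × 10^-4 M = x
Ka = x²/(C₀ − x) ⇒ C₀ = x + x²/Ka
C₀ = 1.35 × 10^-4 + (1.35 × 10^-4)²/(9.8 × 10^-6) = 1.99 × 10^-3 M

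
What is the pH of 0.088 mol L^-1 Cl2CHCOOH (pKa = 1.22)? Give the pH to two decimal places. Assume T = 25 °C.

pH = 1.31

Cl2CHCOOH ⇌ Cl2CHCOO- + H+
Ka = 10^(−1.22) = 6.03 × 10^-2
Ka = [H+]²/(0.088 − [H+]) = 6.03 × 10^-2
[H+] is not negligible relative to C₀; solve [H+]² + 0.0603·[H+] − 0.00531 = 0.
[H+] = (−Ka + √(Ka² + 4·Ka·C₀))/2 = 4.87 × 10^-2 M
pH = −log(4.87 × 10^-2) = 1.31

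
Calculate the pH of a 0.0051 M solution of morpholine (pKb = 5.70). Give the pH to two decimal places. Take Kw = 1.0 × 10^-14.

C4H8ONH + H2O ⇌ C4H8ONH2+ + OH-
Kb = 10^(−5.70) = 2.00 × 10^-6
From the ICE table, Kb = [OH-]²/(0.0051 − [OH-]) = 2.00 × 10^-6.
Neglecting [OH-] in the denominator: [OH-] = √(2.00 × 10^-6 × 0.0051) = 1.01 × 10^-4 M
([OH-]/C₀ = 2% < 5%, so the approximation holds.)
pOH = 4.00, so pH = 14.00 − pOH = 10.00

pH = 10.00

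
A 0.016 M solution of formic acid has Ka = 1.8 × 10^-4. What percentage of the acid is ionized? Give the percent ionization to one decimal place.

HCOOH ⇌ HCOO- + H+; let x = [H+] at equilibrium.
Ka = x²/(C₀ − x); solving the quadratic gives x = 1.61 × 10^-3 M.
Fraction ionized = 1.61 × 10^-3 / 0.016 = 0.1006 → 10.1%

10.1%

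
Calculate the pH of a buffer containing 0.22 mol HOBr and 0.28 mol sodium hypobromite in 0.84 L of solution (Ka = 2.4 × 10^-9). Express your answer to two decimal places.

pH = 8.72

pKa = −log(2.4 × 10^-9) = 8.620
Using pH = pKa + log([base]/[acid]) with [base]/[acid] = 0.28/0.22:
pH = 8.620 + (+0.105) = 8.72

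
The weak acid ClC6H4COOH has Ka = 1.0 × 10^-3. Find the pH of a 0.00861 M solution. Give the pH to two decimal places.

pH = 2.61

ClC6H4COOH ⇌ ClC6H4COO- + H+
Ka = [H+]²/(0.00861 − [H+]) = 1.0 × 10^-3
[H+] is not negligible relative to C₀; solve [H+]² + 0.001·[H+] − 8.61e-06 = 0.
[H+] = (−Ka + √(Ka² + 4·Ka·C₀))/2 = 2.48 × 10^-3 M
pH = −log(2.48 × 10^-3) = 2.61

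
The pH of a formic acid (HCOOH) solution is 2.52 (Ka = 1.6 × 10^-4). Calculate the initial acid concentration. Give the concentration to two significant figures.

[H+] = 10^(-2.52) = 3.02 × 10^-3 M = x
Ka = x²/(C₀ − x) ⇒ C₀ = x + x²/Ka
C₀ = 3.02 × 10^-3 + (3.02 × 10^-3)²/(1.6 × 10^-4) = 6.00 × 10^-2 M

C₀ = 6.0 × 10^-2 M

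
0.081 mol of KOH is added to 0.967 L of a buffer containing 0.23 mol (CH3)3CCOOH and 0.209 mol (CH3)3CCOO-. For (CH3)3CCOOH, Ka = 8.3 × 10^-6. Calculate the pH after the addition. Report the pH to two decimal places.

pH = 5.37

OH- converts (CH3)3CCOOH to (CH3)3CCOO-: (CH3)3CCOOH → 0.149 mol, (CH3)3CCOO- → 0.29 mol.
pKa = −log(8.3 × 10^-6) = 5.081
pH = pKa + log(n_(CH3)3CCOO-/n_(CH3)3CCOOH) = 5.081 + log(0.29/0.149) = 5.081 + (+0.289)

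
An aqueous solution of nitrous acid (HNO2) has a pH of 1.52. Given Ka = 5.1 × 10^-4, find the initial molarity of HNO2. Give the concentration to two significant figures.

[H+] = 10^(-1.52) = 3.02 × 10^-2 M = x
Ka = x²/(C₀ − x) ⇒ C₀ = x + x²/Ka
C₀ = 3.02 × 10^-2 + (3.02 × 10^-2)²/(5.1 × 10^-4) = 1.82 M

C₀ = 1.8 M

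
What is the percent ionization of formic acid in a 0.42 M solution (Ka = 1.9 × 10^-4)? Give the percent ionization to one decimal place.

2.1%

HCOOH ⇌ HCOO- + H+; let x = [H+] at equilibrium.
x ≈ √(Ka·C₀) = √(1.9 × 10^-4 × 0.42) = 8.93 × 10^-3 M
Fraction ionized = 8.93 × 10^-3 / 0.42 = 0.0213 → 2.1%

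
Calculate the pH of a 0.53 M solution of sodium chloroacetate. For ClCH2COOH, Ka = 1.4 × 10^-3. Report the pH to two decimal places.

pH = 8.29

ClCH2COO- is the conjugate base of the weak acid ClCH2COOH.
Kb = Kw/Ka = 1.0×10^-14 / 1.4 × 10^-3 = 7.14 × 10^-12
Kb = [OH-]²/(0.53 − [OH-]) = 7.14 × 10^-12
Neglecting [OH-] in the denominator: [OH-] = √(7.14 × 10^-12 × 0.53) = 1.95 × 10^-6 M
Check: 0.00037% ionized — well under 5%, approximation valid.
pOH = −log(1.95 × 10^-6) = 5.71; pH = 14.00 − 5.71 = 8.29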